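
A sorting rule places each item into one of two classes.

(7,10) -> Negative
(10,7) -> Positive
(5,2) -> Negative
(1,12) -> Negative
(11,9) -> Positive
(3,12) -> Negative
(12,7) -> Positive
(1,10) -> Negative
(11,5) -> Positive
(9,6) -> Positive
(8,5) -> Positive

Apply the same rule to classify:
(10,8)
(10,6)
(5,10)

The classifier is using: first ≥ 8.
(10,8) → first 10 → Positive. (10,6) → first 10 → Positive. (5,10) → first 5 → Negative.

Positive, Positive, Negative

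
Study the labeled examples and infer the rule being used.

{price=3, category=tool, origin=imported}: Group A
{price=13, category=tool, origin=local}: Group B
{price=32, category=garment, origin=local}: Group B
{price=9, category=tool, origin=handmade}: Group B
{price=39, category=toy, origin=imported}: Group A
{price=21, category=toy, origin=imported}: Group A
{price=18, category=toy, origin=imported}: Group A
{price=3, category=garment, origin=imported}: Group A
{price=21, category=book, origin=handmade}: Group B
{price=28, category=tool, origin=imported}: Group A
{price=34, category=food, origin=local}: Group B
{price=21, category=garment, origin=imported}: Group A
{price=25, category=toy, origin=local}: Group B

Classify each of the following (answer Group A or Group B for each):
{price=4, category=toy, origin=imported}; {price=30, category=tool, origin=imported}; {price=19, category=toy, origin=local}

Group A, Group A, Group B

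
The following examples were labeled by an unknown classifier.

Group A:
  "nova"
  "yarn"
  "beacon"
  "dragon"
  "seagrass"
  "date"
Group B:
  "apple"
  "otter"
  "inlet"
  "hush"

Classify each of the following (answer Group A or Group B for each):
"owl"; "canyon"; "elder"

Rule: even length AND contains 'a'. This holds for each 'Group A' example and fails for each 'Group B' one.

Group B, Group A, Group B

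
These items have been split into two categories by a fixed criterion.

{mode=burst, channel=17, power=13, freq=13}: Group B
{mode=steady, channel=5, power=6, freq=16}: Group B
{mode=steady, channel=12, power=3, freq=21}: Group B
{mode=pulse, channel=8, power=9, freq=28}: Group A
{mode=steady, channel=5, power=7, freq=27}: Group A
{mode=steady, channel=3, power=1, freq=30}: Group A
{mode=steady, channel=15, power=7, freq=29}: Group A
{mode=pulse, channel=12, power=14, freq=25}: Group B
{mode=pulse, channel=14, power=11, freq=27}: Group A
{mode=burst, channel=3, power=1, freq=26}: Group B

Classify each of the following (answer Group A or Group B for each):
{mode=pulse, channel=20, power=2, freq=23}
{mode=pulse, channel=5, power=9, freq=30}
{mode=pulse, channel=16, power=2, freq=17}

Group B, Group A, Group B

The distinguishing property — freq ≥ 27 — holds for all the 'Group A' cases and none of the 'Group B' cases.
{mode=pulse, channel=20, power=2, freq=23}: freq = 23 — fails this test, so Group B. {mode=pulse, channel=5, power=9, freq=30}: freq = 30 — qualifies, so Group A. {mode=pulse, channel=16, power=2, freq=17}: freq = 17 — fails this test, so Group B.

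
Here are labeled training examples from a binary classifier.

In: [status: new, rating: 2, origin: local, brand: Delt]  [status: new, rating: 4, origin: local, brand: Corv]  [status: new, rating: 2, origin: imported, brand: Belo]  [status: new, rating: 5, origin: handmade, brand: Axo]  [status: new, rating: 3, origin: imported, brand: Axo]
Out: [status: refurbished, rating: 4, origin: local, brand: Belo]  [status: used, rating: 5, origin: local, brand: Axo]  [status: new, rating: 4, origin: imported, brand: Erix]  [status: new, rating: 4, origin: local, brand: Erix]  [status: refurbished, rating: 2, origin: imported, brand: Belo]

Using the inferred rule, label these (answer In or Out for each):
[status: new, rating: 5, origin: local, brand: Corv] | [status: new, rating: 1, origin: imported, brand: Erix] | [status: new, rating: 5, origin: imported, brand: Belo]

The classifier is using: brand is not Erix AND status is new.
[status: new, rating: 5, origin: local, brand: Corv] → brand is Corv, status is new → In.
[status: new, rating: 1, origin: imported, brand: Erix] → brand is Erix, status is new → Out.
[status: new, rating: 5, origin: imported, brand: Belo] → brand is Belo, status is new → In.

In, Out, In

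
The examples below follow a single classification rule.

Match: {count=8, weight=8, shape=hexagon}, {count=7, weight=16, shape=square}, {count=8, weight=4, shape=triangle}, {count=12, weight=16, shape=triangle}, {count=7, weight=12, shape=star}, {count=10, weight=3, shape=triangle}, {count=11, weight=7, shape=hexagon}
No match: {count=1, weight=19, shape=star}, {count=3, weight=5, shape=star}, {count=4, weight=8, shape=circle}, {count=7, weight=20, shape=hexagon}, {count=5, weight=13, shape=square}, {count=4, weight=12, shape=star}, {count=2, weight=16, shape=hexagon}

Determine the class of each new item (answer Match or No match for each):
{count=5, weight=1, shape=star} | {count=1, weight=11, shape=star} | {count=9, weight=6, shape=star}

The rule appears to be: weight ≤ 16 AND count ≥ 7.
No match: {count=5, weight=1, shape=star}, since weight = 1, count = 5. No match: {count=1, weight=11, shape=star}, since weight = 11, count = 1. Match: {count=9, weight=6, shape=star}, since weight = 6, count = 9.

No match, No match, Match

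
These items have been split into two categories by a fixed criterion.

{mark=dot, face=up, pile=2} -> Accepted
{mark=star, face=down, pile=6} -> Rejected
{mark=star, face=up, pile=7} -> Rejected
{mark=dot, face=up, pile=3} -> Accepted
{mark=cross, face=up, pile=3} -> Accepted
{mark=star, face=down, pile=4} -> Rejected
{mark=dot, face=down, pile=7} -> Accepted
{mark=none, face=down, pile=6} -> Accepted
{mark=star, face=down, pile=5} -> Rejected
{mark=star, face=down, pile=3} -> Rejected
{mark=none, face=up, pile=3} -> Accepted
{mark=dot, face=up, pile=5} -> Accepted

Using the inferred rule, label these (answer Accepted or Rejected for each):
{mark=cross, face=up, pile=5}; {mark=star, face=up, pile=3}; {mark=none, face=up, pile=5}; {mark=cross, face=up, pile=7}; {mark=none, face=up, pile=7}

Accepted, Rejected, Accepted, Accepted, Accepted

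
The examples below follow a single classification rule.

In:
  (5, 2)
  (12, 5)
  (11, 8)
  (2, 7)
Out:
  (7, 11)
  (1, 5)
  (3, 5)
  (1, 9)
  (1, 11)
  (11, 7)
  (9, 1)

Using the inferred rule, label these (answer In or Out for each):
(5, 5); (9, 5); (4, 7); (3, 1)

Out, Out, In, Out

The classifier is using: sum is odd.
Out: (5, 5), since 5+5 = 10.
Out: (9, 5), since 9+5 = 14.
In: (4, 7), since 4+7 = 11.
Out: (3, 1), since 3+1 = 4.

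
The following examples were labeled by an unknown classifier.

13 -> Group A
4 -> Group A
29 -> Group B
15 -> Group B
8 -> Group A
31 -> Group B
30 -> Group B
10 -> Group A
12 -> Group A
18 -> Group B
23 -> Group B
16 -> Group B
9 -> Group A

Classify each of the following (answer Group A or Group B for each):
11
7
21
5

Group A, Group A, Group B, Group A

Every 'Group A' example satisfies: at most 13. None of the 'Group B' examples do.
Group A: 11, since 11 ≤ 13. Group A: 7, since 7 ≤ 13. Group B: 21, since 21 > 13. Group A: 5, since 5 ≤ 13.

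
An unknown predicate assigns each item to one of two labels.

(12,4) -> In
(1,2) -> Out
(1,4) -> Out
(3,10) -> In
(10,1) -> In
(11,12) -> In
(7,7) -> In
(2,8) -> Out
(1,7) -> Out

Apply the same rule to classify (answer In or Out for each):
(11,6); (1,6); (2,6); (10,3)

The distinguishing property — sum ≥ 11 — holds for all the 'In' cases and none of the 'Out' cases.

In, Out, Out, In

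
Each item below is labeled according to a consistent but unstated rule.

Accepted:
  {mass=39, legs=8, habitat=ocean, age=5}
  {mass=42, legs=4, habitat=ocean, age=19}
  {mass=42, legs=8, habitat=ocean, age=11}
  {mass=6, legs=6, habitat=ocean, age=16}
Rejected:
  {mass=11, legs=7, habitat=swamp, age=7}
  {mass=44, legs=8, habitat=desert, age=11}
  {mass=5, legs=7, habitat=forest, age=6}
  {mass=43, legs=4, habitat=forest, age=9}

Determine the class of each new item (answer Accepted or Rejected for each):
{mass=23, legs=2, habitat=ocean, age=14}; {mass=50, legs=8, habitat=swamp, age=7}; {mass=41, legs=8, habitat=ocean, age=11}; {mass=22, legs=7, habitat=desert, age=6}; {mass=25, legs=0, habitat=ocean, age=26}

Accepted, Rejected, Accepted, Rejected, Accepted

Comparing the two groups points to one rule — habitat is ocean.
{mass=23, legs=2, habitat=ocean, age=14} → habitat is ocean → Accepted.
{mass=50, legs=8, habitat=swamp, age=7} → habitat is swamp → Rejected.
{mass=41, legs=8, habitat=ocean, age=11} → habitat is ocean → Accepted.
{mass=22, legs=7, habitat=desert, age=6} → habitat is desert → Rejected.
{mass=25, legs=0, habitat=ocean, age=26} → habitat is ocean → Accepted.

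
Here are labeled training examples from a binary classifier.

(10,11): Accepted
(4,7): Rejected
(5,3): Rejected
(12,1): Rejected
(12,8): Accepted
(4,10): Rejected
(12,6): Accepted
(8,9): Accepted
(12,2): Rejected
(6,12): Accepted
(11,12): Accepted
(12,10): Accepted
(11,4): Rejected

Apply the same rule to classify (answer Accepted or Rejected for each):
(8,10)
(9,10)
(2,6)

Accepted, Accepted, Rejected

A rule that fits every label: sum ≥ 17 — true of each 'Accepted' example, false of each 'Rejected' one.
(8,10): Accepted (8+10 = 18).
(9,10): Accepted (9+10 = 19).
(2,6): Rejected (2+6 = 8).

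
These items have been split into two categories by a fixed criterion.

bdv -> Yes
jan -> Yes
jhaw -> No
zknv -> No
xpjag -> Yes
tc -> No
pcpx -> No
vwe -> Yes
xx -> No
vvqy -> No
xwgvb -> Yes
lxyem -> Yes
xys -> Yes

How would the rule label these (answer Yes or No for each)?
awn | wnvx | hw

A rule that fits every label: odd length — true of each 'Yes' example, false of each 'No' one.

Yes, No, No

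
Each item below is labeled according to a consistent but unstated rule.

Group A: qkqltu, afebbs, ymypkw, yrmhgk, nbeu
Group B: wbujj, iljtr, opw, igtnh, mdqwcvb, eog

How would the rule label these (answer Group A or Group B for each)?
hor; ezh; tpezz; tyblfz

Group B, Group B, Group B, Group A

Comparing the two groups points to one rule — even length.
hor — length 3, hence Group B.
ezh — length 3, hence Group B.
tpezz — length 5, hence Group B.
tyblfz — length 6, hence Group A.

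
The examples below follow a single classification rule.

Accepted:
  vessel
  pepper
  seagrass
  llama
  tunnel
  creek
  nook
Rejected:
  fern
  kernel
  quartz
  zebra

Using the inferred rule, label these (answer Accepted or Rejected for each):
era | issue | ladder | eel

The common property of the 'Accepted' items is: has a double letter. No 'Rejected' item has it.
era: no doubled letter — fails this test, so Rejected.
issue: 'ss' doubled — matches, so Accepted.
ladder: 'dd' doubled — matches, so Accepted.
eel: 'ee' doubled — matches, so Accepted.

Rejected, Accepted, Accepted, Accepted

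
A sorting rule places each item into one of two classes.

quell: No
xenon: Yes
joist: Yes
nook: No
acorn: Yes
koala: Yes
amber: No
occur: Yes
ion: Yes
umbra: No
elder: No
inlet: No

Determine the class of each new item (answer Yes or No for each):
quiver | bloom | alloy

No, Yes, Yes

A rule that fits every label: odd length AND contains 'o' — true of each 'Yes' example, false of each 'No' one.
No: quiver, since length 6, no 'o'.
Yes: bloom, since length 5, has 'o'.
Yes: alloy, since length 5, has 'o'.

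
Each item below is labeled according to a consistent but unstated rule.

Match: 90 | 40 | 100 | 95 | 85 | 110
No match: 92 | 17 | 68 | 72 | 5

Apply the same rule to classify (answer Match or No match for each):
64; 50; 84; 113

The classifier is using: multiple of 5 AND at least 17.

No match, Match, No match, No match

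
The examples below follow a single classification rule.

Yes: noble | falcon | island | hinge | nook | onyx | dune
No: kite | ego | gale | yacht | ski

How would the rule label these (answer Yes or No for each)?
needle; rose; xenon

Yes, No, Yes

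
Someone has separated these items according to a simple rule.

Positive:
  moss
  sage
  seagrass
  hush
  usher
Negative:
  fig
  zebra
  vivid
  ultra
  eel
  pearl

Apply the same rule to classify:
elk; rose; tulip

Negative, Positive, Negative

Rule: contains 's'. This holds for each 'Positive' example and fails for each 'Negative' one.
elk → no 's' → Negative.
rose → has 's' → Positive.
tulip → no 's' → Negative.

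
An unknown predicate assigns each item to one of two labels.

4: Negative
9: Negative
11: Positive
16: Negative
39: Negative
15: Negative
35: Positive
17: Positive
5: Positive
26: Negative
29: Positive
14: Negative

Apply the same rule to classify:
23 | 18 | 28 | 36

Positive, Negative, Negative, Negative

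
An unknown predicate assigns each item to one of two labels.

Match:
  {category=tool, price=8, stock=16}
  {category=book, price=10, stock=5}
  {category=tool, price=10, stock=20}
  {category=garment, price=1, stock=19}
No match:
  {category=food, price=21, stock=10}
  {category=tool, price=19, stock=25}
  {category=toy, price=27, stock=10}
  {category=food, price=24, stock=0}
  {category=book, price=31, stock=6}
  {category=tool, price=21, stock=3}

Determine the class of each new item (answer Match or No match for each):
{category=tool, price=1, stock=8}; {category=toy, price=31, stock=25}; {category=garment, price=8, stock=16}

Match, No match, Match

The simplest hypothesis consistent with all the labels is: price ≤ 10.
{category=tool, price=1, stock=8} → price = 1 → Match. {category=toy, price=31, stock=25} → price = 31 → No match. {category=garment, price=8, stock=16} → price = 8 → Match.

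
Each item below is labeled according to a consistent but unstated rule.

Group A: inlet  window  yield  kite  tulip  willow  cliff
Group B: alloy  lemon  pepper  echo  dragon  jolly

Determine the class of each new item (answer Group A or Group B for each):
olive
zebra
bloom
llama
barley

Group A, Group B, Group B, Group B, Group B

The rule appears to be: contains 'i'.
olive: has 'i' — has this property, so Group A.
zebra: no 'i' — doesn't match, so Group B.
bloom: no 'i' — doesn't match, so Group B.
llama: no 'i' — doesn't match, so Group B.
barley: no 'i' — doesn't match, so Group B.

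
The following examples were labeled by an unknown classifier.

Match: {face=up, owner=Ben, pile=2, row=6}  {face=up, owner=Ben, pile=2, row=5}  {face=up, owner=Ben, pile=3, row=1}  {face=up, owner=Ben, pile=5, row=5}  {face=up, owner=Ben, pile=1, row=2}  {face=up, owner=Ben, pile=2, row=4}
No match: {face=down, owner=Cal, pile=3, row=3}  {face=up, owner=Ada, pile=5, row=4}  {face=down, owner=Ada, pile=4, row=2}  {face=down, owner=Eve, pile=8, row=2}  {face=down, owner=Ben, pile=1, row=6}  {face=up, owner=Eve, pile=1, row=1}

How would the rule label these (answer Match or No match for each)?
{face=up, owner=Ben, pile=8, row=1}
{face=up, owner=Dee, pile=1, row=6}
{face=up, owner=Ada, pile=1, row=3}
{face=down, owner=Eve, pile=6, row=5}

Match, No match, No match, No match

Every 'Match' example satisfies: face is up AND owner is Ben. None of the 'No match' examples do.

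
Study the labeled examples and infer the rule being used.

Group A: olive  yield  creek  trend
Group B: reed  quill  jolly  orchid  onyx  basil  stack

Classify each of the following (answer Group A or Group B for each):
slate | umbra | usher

Group A, Group B, Group A

A rule that fits every label: odd length AND contains 'e' — true of each 'Group A' example, false of each 'Group B' one.
slate: length 5, has 'e', satisfies this → Group A. umbra: length 5, no 'e', doesn't qualify → Group B. usher: length 5, has 'e', satisfies this → Group A.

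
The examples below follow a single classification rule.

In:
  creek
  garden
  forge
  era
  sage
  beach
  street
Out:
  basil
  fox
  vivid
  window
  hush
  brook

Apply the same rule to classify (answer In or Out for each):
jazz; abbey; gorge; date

Every 'In' example satisfies: contains 'e'. None of the 'Out' examples do.
jazz — no 'e', hence Out. abbey — has 'e', hence In. gorge — has 'e', hence In. date — has 'e', hence In.

Out, In, In, In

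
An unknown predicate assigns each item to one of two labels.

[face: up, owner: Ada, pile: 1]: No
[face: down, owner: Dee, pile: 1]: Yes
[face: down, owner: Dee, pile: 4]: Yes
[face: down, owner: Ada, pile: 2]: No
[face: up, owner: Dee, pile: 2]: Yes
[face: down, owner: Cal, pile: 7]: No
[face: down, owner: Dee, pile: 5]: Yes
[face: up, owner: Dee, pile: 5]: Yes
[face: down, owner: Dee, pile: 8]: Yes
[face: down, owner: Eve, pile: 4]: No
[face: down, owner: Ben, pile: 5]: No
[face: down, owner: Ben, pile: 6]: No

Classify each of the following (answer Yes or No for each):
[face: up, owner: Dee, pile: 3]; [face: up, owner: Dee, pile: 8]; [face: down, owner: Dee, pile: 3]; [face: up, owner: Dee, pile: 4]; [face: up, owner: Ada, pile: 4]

Yes, Yes, Yes, Yes, No

The classifier is using: owner is Dee.
[face: up, owner: Dee, pile: 3] — owner is Dee, hence Yes.
[face: up, owner: Dee, pile: 8] — owner is Dee, hence Yes.
[face: down, owner: Dee, pile: 3] — owner is Dee, hence Yes.
[face: up, owner: Dee, pile: 4] — owner is Dee, hence Yes.
[face: up, owner: Ada, pile: 4] — owner is Ada, hence No.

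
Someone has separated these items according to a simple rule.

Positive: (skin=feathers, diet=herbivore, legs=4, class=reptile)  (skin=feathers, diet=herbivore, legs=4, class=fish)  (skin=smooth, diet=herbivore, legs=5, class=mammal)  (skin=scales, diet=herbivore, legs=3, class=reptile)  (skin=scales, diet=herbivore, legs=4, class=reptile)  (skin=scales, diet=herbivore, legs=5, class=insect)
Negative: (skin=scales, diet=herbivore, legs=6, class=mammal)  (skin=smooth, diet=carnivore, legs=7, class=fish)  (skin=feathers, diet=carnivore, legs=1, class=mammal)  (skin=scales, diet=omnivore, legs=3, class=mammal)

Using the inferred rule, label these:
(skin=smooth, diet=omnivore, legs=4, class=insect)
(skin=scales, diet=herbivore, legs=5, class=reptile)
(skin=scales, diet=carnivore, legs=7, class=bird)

A rule that fits every label: diet is herbivore AND legs ≤ 5 — true of each 'Positive' example, false of each 'Negative' one.
(skin=smooth, diet=omnivore, legs=4, class=insect) → diet is omnivore, legs = 4 → Negative. (skin=scales, diet=herbivore, legs=5, class=reptile) → diet is herbivore, legs = 5 → Positive. (skin=scales, diet=carnivore, legs=7, class=bird) → diet is carnivore, legs = 7 → Negative.

Negative, Positive, Negative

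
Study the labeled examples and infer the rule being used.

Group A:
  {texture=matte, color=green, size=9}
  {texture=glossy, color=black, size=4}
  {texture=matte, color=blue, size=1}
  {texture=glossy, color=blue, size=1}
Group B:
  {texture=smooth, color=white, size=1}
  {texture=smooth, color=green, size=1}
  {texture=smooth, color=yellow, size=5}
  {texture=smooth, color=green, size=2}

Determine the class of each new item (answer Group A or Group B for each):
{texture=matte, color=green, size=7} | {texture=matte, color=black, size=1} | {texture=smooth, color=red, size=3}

A rule that fits every label: texture is not smooth — true of each 'Group A' example, false of each 'Group B' one.
Group A: {texture=matte, color=green, size=7}, since texture is matte. Group A: {texture=matte, color=black, size=1}, since texture is matte. Group B: {texture=smooth, color=red, size=3}, since texture is smooth.

Group A, Group A, Group B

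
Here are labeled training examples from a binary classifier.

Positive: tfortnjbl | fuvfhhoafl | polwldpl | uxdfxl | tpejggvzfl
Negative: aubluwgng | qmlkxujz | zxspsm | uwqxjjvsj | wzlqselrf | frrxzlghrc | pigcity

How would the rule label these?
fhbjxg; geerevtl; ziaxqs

The common property of the 'Positive' items is: ends with 'l'. No 'Negative' item has it.
fhbjxg → ends with 'g' → Negative. geerevtl → ends with 'l' → Positive. ziaxqs → ends with 's' → Negative.

Negative, Positive, Negative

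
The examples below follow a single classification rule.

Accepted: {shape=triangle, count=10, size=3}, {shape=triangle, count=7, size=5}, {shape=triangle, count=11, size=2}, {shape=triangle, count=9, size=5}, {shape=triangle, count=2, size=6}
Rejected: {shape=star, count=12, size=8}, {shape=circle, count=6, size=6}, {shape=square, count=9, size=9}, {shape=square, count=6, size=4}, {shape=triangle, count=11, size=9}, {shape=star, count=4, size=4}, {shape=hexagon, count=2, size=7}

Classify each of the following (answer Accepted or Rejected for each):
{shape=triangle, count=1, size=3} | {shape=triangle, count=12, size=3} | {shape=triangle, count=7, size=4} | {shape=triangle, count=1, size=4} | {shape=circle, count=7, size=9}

Accepted, Accepted, Accepted, Accepted, Rejected

One predicate separates the groups cleanly: shape is triangle AND size ≤ 6.
{shape=triangle, count=1, size=3} — shape is triangle, size = 3, hence Accepted.
{shape=triangle, count=12, size=3} — shape is triangle, size = 3, hence Accepted.
{shape=triangle, count=7, size=4} — shape is triangle, size = 4, hence Accepted.
{shape=triangle, count=1, size=4} — shape is triangle, size = 4, hence Accepted.
{shape=circle, count=7, size=9} — shape is circle, size = 9, hence Rejected.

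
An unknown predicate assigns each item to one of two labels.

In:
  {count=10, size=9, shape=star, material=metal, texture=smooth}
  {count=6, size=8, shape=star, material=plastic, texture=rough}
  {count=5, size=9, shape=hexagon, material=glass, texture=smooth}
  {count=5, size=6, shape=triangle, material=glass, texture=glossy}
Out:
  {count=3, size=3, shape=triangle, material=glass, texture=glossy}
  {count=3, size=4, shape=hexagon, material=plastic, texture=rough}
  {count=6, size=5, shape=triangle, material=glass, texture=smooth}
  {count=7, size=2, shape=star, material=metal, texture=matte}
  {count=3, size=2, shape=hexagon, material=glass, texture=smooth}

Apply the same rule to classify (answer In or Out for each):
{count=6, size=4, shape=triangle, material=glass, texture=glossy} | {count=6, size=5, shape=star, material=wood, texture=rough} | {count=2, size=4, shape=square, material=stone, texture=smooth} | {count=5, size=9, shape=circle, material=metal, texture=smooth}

Out, Out, Out, In

The pattern is that an item is 'In' exactly when: size ≥ 6.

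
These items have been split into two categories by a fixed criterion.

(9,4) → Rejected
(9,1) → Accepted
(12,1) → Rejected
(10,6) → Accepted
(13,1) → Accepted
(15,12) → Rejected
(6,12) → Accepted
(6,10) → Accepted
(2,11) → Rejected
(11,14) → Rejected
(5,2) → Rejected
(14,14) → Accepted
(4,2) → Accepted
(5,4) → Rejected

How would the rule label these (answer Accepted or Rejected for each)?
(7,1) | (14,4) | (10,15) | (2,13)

Accepted, Accepted, Rejected, Rejected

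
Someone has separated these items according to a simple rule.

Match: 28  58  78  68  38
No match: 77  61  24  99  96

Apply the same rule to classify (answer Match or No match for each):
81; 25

No match, No match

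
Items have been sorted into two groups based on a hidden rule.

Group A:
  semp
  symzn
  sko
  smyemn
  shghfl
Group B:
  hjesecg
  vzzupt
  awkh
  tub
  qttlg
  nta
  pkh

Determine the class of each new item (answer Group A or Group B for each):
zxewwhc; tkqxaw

Group B, Group B

Checking candidate rules against both groups, what survives is: starts with 's'.
zxewwhc: Group B (starts with 'z'). tkqxaw: Group B (starts with 't').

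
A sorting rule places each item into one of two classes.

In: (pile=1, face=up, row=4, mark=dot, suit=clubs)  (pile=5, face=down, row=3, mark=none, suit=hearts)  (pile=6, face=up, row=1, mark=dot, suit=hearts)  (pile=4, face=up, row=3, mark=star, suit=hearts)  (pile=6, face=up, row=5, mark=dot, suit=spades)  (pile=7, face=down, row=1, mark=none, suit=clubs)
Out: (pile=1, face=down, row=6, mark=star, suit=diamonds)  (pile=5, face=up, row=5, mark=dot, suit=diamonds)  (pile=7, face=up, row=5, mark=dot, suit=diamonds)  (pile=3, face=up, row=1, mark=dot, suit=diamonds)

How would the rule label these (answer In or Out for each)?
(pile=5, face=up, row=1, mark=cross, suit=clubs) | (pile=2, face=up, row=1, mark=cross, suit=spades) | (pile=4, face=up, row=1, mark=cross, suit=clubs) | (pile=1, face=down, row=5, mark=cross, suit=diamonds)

In, In, In, Out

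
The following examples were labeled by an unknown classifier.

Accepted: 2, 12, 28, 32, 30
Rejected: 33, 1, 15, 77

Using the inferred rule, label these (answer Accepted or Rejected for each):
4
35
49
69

The distinguishing property — even — holds for all the 'Accepted' cases and none of the 'Rejected' cases.
4: 4 is even, qualifies → Accepted. 35: 35 is odd, lacks this property → Rejected. 49: 49 is odd, lacks this property → Rejected. 69: 69 is odd, lacks this property → Rejected.

Accepted, Rejected, Rejected, Rejected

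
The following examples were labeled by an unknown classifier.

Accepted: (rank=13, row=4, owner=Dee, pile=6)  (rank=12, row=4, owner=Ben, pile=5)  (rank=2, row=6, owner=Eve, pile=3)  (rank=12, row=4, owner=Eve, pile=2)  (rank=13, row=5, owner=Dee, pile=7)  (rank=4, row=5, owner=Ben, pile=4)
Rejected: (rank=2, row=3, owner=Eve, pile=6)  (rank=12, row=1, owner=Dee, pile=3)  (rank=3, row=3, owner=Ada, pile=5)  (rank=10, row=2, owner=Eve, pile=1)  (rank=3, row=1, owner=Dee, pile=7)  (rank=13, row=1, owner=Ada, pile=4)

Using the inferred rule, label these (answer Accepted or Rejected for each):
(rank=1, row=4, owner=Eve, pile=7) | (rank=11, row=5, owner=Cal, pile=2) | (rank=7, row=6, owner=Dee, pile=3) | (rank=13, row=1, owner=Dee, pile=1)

The classifier is using: row ≥ 4.
(rank=1, row=4, owner=Eve, pile=7): row = 4 — has this property, so Accepted.
(rank=11, row=5, owner=Cal, pile=2): row = 5 — has this property, so Accepted.
(rank=7, row=6, owner=Dee, pile=3): row = 6 — has this property, so Accepted.
(rank=13, row=1, owner=Dee, pile=1): row = 1 — fails this test, so Rejected.

Accepted, Accepted, Accepted, Rejected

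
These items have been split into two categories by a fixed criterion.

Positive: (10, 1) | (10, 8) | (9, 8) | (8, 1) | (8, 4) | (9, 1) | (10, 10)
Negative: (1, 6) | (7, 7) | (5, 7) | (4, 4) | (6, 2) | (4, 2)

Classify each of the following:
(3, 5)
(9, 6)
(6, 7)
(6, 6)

The classifier is using: first ≥ 8.
(3, 5) — first 3, hence Negative. (9, 6) — first 9, hence Positive. (6, 7) — first 6, hence Negative. (6, 6) — first 6, hence Negative.

Negative, Positive, Negative, Negative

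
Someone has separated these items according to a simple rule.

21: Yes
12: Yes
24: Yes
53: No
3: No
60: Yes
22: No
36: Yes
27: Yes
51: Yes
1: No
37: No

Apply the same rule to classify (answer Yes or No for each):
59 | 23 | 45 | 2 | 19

One predicate separates the groups cleanly: multiple of 3 AND at least 12.

No, No, Yes, No, No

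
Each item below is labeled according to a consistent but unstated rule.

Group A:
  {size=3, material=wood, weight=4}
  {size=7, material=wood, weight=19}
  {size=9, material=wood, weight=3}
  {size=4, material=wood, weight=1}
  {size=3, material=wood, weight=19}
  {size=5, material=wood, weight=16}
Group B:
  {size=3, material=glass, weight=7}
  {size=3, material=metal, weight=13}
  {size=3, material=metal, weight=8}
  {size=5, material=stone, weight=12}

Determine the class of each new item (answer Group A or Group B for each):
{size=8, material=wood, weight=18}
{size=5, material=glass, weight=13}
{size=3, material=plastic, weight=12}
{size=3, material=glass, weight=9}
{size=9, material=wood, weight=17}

The classifier is using: material is wood.
{size=8, material=wood, weight=18}: material is wood, matches → Group A. {size=5, material=glass, weight=13}: material is glass, doesn't qualify → Group B. {size=3, material=plastic, weight=12}: material is plastic, doesn't qualify → Group B. {size=3, material=glass, weight=9}: material is glass, doesn't qualify → Group B. {size=9, material=wood, weight=17}: material is wood, matches → Group A.

Group A, Group B, Group B, Group B, Group A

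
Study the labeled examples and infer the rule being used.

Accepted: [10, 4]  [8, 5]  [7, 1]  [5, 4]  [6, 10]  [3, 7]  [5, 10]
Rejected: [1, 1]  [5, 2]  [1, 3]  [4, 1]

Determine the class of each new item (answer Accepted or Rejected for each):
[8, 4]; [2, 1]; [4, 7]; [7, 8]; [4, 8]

Accepted, Rejected, Accepted, Accepted, Accepted

A rule that fits every label: sum ≥ 8 — true of each 'Accepted' example, false of each 'Rejected' one.
[8, 4] — 8+4 = 12, hence Accepted.
[2, 1] — 2+1 = 3, hence Rejected.
[4, 7] — 4+7 = 11, hence Accepted.
[7, 8] — 7+8 = 15, hence Accepted.
[4, 8] — 4+8 = 12, hence Accepted.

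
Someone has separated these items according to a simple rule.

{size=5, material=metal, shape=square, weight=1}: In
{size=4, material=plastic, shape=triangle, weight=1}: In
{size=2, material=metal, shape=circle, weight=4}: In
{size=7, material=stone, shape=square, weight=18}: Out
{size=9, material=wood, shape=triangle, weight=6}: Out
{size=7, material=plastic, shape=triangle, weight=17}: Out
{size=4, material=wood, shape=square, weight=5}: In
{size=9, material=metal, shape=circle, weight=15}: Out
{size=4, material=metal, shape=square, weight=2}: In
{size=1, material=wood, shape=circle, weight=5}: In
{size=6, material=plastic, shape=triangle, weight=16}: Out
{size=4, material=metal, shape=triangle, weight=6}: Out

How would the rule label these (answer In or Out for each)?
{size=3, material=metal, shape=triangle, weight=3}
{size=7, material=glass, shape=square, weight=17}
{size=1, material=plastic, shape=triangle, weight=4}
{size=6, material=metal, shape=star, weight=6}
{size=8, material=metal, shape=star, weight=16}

The pattern is that an item is 'In' exactly when: weight ≤ 5.
{size=3, material=metal, shape=triangle, weight=3} — weight = 3, hence In.
{size=7, material=glass, shape=square, weight=17} — weight = 17, hence Out.
{size=1, material=plastic, shape=triangle, weight=4} — weight = 4, hence In.
{size=6, material=metal, shape=star, weight=6} — weight = 6, hence Out.
{size=8, material=metal, shape=star, weight=16} — weight = 16, hence Out.

In, Out, In, Out, Out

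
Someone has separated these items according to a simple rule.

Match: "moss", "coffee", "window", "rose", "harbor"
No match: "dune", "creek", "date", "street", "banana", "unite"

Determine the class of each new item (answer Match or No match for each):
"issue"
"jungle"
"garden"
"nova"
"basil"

The common property of the 'Match' items is: contains 'o'. No 'No match' item has it.

No match, No match, No match, Match, No match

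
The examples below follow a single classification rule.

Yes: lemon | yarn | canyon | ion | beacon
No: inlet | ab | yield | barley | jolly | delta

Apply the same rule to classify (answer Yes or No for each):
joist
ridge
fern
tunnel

No, No, Yes, No

One predicate separates the groups cleanly: ends with 'n'.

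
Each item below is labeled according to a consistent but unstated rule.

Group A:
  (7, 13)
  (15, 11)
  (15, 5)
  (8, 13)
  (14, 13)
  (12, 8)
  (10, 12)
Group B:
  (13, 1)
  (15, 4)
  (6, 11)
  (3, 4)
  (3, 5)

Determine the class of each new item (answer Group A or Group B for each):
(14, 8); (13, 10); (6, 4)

The simplest hypothesis consistent with all the labels is: sum ≥ 20.
(14, 8): 14+8 = 22, satisfies this → Group A. (13, 10): 13+10 = 23, satisfies this → Group A. (6, 4): 6+4 = 10, fails this test → Group B.

Group A, Group A, Group B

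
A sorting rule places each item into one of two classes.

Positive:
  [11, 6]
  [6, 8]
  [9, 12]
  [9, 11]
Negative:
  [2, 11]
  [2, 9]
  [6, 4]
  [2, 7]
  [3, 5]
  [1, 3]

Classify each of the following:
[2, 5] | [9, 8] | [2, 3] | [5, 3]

Negative, Positive, Negative, Negative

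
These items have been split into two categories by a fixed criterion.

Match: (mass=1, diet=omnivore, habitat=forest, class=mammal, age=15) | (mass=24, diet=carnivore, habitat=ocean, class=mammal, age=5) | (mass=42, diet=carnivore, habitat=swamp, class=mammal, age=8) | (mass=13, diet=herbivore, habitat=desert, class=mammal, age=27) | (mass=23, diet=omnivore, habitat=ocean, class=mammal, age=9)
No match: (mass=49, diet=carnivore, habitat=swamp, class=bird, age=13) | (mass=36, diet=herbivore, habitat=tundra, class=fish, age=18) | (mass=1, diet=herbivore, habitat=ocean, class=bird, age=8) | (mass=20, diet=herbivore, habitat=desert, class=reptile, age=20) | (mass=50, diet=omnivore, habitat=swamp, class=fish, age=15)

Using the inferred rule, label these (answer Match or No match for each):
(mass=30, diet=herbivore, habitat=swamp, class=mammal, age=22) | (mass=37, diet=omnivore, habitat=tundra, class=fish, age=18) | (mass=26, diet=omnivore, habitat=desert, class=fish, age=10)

Match, No match, No match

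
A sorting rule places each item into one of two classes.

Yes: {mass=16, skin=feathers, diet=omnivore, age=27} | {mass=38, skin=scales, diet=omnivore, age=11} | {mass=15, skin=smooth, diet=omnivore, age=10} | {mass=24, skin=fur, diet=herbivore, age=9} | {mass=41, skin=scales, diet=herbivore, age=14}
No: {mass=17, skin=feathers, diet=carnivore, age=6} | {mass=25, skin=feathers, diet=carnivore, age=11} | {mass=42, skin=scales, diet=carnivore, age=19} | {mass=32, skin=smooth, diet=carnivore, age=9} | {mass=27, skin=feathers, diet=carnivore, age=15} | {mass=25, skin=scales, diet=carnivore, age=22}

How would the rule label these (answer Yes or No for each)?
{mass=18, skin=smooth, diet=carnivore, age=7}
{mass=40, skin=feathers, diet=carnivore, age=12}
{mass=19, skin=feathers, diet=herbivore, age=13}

No, No, Yes

Rule: diet is not carnivore. This holds for each 'Yes' example and fails for each 'No' one.
{mass=18, skin=smooth, diet=carnivore, age=7}: diet is carnivore — fails this test, so No.
{mass=40, skin=feathers, diet=carnivore, age=12}: diet is carnivore — fails this test, so No.
{mass=19, skin=feathers, diet=herbivore, age=13}: diet is herbivore — satisfies this, so Yes.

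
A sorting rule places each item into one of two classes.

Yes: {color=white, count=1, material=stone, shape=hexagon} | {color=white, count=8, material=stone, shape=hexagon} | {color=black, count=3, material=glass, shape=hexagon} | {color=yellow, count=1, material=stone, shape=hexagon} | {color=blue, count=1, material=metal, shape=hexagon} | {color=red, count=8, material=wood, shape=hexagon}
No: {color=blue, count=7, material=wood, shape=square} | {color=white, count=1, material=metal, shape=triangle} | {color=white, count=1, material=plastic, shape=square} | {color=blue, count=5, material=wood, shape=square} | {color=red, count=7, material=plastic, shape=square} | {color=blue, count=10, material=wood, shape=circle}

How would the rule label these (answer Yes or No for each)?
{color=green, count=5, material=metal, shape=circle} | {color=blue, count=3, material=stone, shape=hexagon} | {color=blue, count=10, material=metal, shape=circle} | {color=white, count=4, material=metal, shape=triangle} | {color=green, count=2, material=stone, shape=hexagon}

No, Yes, No, No, Yes

Looking at the examples, the only property every 'Yes' case has and every 'No' case lacks is: shape is hexagon.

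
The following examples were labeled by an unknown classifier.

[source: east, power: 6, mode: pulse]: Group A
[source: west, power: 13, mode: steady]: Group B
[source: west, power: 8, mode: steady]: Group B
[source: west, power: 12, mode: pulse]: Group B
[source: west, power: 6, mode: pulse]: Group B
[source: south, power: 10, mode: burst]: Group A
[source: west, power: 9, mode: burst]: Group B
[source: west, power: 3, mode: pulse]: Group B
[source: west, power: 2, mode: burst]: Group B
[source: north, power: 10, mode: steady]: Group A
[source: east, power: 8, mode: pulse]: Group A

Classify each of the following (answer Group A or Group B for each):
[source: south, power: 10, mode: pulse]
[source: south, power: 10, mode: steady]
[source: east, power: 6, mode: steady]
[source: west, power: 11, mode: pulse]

Group A, Group A, Group A, Group B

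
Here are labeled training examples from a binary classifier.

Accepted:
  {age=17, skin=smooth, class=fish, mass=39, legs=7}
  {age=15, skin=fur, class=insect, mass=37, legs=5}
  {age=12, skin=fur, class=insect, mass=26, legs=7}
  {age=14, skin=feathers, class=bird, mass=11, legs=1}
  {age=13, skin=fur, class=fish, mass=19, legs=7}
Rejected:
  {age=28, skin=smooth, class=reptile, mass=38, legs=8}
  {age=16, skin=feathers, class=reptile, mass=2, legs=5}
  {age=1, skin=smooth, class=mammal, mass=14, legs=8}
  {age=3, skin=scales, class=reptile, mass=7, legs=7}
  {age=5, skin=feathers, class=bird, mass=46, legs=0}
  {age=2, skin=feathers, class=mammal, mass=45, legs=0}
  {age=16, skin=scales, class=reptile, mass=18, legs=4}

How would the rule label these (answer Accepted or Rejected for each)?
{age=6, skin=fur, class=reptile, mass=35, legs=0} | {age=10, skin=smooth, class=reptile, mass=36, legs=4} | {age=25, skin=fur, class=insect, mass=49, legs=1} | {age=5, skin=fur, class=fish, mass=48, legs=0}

Rejected, Rejected, Accepted, Rejected

The pattern is that an item is 'Accepted' exactly when: mass ≥ 11 AND legs is odd.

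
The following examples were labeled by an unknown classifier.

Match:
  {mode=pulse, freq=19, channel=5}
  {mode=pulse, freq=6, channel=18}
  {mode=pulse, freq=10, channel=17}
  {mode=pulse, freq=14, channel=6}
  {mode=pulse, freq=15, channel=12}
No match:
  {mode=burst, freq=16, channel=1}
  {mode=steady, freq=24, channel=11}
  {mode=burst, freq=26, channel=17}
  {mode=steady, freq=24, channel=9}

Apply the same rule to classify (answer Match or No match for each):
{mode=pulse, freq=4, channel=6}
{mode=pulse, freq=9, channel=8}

Match, Match

Every 'Match' example satisfies: mode is pulse. None of the 'No match' examples do.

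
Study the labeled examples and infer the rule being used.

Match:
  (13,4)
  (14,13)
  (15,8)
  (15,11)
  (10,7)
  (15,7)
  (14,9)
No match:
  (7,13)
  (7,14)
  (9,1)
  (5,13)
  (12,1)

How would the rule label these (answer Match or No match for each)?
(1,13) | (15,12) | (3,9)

Rule: first > second AND sum ≥ 17. This holds for each 'Match' example and fails for each 'No match' one.

No match, Match, No match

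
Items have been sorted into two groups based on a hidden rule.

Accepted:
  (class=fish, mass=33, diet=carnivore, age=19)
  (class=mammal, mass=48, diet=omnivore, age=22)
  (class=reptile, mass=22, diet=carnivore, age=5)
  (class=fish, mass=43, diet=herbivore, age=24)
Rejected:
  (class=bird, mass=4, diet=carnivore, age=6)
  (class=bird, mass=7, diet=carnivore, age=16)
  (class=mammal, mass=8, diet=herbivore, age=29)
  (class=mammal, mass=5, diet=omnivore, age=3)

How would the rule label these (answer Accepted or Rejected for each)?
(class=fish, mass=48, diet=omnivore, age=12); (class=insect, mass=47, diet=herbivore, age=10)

'Accepted' ⟺ mass ≥ 22.
(class=fish, mass=48, diet=omnivore, age=12): mass = 48 — meets the rule, so Accepted.
(class=insect, mass=47, diet=herbivore, age=10): mass = 47 — meets the rule, so Accepted.

Accepted, Accepted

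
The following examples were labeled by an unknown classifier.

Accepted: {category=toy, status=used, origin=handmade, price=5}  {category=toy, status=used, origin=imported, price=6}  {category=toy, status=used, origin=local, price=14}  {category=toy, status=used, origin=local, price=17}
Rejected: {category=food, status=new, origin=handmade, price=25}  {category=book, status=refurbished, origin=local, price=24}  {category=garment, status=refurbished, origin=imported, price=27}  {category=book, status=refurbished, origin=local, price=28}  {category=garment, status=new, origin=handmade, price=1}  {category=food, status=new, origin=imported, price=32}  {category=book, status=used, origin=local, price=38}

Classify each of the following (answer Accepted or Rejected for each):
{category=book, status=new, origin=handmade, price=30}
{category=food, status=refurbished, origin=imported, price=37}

Rejected, Rejected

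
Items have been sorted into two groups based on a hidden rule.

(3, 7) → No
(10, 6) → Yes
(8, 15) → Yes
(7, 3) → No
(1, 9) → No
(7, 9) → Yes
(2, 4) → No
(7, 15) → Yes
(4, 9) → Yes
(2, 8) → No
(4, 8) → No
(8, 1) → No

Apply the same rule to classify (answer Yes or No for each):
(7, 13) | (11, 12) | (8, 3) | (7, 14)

'Yes' ⟺ sum ≥ 13.
Yes: (7, 13), since 7+13 = 20.
Yes: (11, 12), since 11+12 = 23.
No: (8, 3), since 8+3 = 11.
Yes: (7, 14), since 7+14 = 21.

Yes, Yes, No, Yes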